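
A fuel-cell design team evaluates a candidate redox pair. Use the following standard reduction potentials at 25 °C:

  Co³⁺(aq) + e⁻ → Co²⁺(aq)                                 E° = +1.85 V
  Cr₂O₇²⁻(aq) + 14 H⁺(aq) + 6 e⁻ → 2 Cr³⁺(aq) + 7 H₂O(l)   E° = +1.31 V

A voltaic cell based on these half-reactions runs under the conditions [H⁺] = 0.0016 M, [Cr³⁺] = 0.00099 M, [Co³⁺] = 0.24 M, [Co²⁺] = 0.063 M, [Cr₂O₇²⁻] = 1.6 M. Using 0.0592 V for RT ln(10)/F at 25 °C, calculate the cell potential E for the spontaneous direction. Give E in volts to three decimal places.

Co³⁺/Co²⁺ is the cathode (higher E°), Cr₂O₇²⁻/Cr³⁺ the anode: E°cell = +1.85 − (+1.31) = +0.54 V, n = 6.
Overall: 6 Co³⁺(aq) + 2 Cr³⁺(aq) + 7 H₂O(l) → 6 Co²⁺(aq) + Cr₂O₇²⁻(aq) + 14 H⁺(aq)
Q = [Co²⁺]^6·[Cr₂O₇²⁻]·[H⁺]^14 / ([Co³⁺]^6·[Cr³⁺]^2); log Q = -36.415.
E = E° − (0.0592/n) log Q = +0.54 − (0.0592/6)(-36.415) = +0.899 V.

+0.899 V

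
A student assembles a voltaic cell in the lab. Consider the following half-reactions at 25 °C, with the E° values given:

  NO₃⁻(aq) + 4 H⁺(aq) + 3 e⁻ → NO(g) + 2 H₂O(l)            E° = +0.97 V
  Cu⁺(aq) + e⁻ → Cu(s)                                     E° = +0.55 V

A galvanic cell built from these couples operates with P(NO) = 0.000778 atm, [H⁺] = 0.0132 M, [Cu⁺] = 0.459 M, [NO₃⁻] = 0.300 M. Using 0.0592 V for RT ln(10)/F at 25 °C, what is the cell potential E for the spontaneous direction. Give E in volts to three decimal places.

+0.343 V

NO₃⁻/NO is the cathode (higher E°), Cu⁺/Cu the anode: E°cell = +0.97 − (+0.55) = +0.42 V, n = 3.
Overall: NO₃⁻(aq) + 4 H⁺(aq) + 3 Cu(s) → NO(g) + 2 H₂O(l) + 3 Cu⁺(aq)
Q = P(NO)·[Cu⁺]^3 / ([NO₃⁻]·[H⁺]^4); log Q = 3.917.
E = E° − (0.0592/n) log Q = +0.42 − (0.0592/3)(3.917) = +0.343 V.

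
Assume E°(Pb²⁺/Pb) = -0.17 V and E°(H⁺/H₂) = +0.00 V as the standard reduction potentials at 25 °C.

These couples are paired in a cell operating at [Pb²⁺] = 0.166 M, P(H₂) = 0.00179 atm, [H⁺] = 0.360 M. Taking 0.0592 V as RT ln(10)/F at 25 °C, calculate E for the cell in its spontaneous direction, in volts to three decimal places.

+0.248 V

H⁺/H₂ is the cathode (higher E°), Pb²⁺/Pb the anode: E°cell = +0.00 − (-0.17) = +0.17 V, n = 2.
Overall: 2 H⁺(aq) + Pb(s) → H₂(g) + Pb²⁺(aq)
Q = P(H₂)·[Pb²⁺] / ([H⁺]^2); log Q = -2.640.
E = E° − (0.0592/n) log Q = +0.17 − (0.0592/2)(-2.640) = +0.248 V.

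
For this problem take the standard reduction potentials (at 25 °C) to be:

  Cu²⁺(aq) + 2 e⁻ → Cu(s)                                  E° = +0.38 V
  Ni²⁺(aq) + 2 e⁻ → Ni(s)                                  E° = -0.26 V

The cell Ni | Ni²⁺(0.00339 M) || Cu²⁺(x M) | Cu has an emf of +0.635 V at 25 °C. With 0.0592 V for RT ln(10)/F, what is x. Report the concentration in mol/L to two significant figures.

0.0023 M

Cu²⁺/Cu is the cathode, Ni²⁺/Ni the anode: E°cell = +0.64 V, n = 2.
Overall reaction: Cu²⁺(aq) + Ni(s) → Cu(s) + Ni²⁺(aq); Q = [Ni²⁺]^1/[Cu²⁺]^1.
From E = E° − (0.0592/n) log Q: log Q = (E° − E)·n/0.0592 = (+0.64 − (+0.635))·2/0.0592 = 0.1689.
So 1·log[Cu²⁺] = 1·log(0.00339) − log Q = -2.4698 − (0.1689) = -2.6387; [Cu²⁺] = 10^(-2.6387) ≈ 0.0023 M.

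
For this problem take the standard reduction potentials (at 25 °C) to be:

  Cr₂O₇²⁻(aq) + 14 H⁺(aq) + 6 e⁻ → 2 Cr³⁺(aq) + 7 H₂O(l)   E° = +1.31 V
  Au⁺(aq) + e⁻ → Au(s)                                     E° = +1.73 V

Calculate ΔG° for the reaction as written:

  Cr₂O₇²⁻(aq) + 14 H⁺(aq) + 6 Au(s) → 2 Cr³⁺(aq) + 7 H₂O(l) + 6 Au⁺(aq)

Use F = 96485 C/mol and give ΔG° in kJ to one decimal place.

As written, Cr₂O₇²⁻/Cr³⁺ is reduced (cathode) and Au⁺/Au is oxidised (anode), so E°cell = (+1.31) − (+1.73) = -0.42 V.
Balancing electrons gives n = 6.
ΔG° = −nFE° = −(6)(96485)(-0.42) = 243,142 J = +243.1 kJ.

+243.1 kJ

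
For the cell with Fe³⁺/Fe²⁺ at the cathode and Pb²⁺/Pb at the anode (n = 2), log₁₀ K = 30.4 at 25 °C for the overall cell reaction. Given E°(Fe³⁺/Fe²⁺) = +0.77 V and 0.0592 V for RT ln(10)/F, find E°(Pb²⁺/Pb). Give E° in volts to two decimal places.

E°cell = (0.0592/n)·log K = (0.0592/2)(30.4) = +0.900 V.
Since Fe³⁺/Fe²⁺ is the cathode and Pb²⁺/Pb the anode, E°cell = E°(Fe³⁺/Fe²⁺) − E°(Pb²⁺/Pb).
So E°(Pb²⁺/Pb) = E°(Fe³⁺/Fe²⁺) − E°cell = (+0.77) − (+0.900) = -0.13 V.

-0.13 V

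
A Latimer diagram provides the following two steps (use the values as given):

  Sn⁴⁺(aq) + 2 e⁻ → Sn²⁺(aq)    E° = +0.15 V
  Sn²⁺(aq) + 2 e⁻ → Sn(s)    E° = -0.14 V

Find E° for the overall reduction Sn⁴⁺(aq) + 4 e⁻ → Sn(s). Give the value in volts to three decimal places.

Adding the free-energy changes (−nFE°) of the two steps gives −n₃FE°₃ = −n₁FE°₁ − n₂FE°₂.
E°₃ = (2×+0.15 + 2×-0.14) / 4 = (+0.020) / 4 = +0.005 V.

+0.005 V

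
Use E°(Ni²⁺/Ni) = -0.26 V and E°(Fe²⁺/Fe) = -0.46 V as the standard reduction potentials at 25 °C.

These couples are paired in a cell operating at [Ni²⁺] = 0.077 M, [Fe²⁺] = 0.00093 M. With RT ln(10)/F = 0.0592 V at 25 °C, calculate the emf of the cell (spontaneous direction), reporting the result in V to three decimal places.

+0.257 V

Ni²⁺/Ni is the cathode (higher E°), Fe²⁺/Fe the anode: E°cell = -0.26 − (-0.46) = +0.20 V, n = 2.
Overall: Ni²⁺(aq) + Fe(s) → Ni(s) + Fe²⁺(aq)
Q = [Fe²⁺] / ([Ni²⁺]); log Q = -1.918.
E = E° − (0.0592/n) log Q = +0.20 − (0.0592/2)(-1.918) = +0.257 V.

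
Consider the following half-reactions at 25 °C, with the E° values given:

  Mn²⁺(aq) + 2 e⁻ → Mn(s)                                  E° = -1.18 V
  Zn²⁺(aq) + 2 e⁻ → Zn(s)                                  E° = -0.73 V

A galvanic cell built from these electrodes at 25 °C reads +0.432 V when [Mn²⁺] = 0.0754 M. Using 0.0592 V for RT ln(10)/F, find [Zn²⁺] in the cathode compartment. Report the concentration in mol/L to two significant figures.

Zn²⁺/Zn is the cathode, Mn²⁺/Mn the anode: E°cell = +0.45 V, n = 2.
Overall reaction: Zn²⁺(aq) + Mn(s) → Zn(s) + Mn²⁺(aq); Q = [Mn²⁺]^1/[Zn²⁺]^1.
From E = E° − (0.0592/n) log Q: log Q = (E° − E)·n/0.0592 = (+0.45 − (+0.432))·2/0.0592 = 0.6081.
So 1·log[Zn²⁺] = 1·log(0.0754) − log Q = -1.1226 − (0.6081) = -1.7307; [Zn²⁺] = 10^(-1.7307) ≈ 0.019 M.

0.019 M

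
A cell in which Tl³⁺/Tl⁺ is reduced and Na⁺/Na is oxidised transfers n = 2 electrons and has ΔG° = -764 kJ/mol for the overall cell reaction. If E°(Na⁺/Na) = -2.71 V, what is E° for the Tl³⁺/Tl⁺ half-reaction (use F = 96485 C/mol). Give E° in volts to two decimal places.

E°cell = −ΔG°/(nF) = −(-764×10³)/((2)(96485)) = +3.959 V.
Since Tl³⁺/Tl⁺ is the cathode and Na⁺/Na the anode, E°cell = E°(Tl³⁺/Tl⁺) − E°(Na⁺/Na).
So E°(Tl³⁺/Tl⁺) = E°cell + E°(Na⁺/Na) = +3.959 + (-2.71) = +1.25 V.

+1.25 V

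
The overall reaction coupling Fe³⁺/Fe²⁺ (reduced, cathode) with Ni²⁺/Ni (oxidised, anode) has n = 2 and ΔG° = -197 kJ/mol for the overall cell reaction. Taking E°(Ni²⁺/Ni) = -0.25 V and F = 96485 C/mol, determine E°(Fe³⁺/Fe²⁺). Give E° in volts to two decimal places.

E°cell = −ΔG°/(nF) = −(-197×10³)/((2)(96485)) = +1.021 V.
Since Fe³⁺/Fe²⁺ is the cathode and Ni²⁺/Ni the anode, E°cell = E°(Fe³⁺/Fe²⁺) − E°(Ni²⁺/Ni).
So E°(Fe³⁺/Fe²⁺) = E°cell + E°(Ni²⁺/Ni) = +1.021 + (-0.25) = +0.77 V.

+0.77 V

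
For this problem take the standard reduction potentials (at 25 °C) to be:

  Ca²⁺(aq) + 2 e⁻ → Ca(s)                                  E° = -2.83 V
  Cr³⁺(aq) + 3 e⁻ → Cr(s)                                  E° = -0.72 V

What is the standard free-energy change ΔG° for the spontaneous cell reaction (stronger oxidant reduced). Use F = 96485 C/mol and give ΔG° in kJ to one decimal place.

-1221.5 kJ

Cr³⁺/Cr (E° = -0.72 V) is the cathode; Ca²⁺/Ca (E° = -2.83 V) is the anode, so E°cell = +2.11 V.
Balancing electrons gives n = 6 (lcm of 3 and 2).
ΔG° = −nFE° = −(6)(96485)(+2.11) = -1,221,500 J = -1221.5 kJ.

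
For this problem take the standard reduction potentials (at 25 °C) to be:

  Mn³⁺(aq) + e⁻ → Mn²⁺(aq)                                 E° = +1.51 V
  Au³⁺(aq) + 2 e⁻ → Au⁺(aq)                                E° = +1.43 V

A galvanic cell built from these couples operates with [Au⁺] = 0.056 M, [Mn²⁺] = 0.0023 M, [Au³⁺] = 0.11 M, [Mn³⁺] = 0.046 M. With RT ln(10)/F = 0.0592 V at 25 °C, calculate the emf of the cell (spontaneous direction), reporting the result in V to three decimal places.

+0.148 V

Mn³⁺/Mn²⁺ is the cathode (higher E°), Au³⁺/Au⁺ the anode: E°cell = +1.51 − (+1.43) = +0.08 V, n = 2.
Overall: 2 Mn³⁺(aq) + Au⁺(aq) → 2 Mn²⁺(aq) + Au³⁺(aq)
Q = [Mn²⁺]^2·[Au³⁺] / ([Mn³⁺]^2·[Au⁺]); log Q = -2.309.
E = E° − (0.0592/n) log Q = +0.08 − (0.0592/2)(-2.309) = +0.148 V.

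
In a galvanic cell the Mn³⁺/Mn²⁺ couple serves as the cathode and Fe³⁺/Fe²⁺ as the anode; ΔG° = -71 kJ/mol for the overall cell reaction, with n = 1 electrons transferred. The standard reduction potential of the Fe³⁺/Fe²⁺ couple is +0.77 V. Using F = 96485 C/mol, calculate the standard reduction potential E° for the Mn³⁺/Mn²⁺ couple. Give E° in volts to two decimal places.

+1.51 V

E°cell = −ΔG°/(nF) = −(-71×10³)/((1)(96485)) = +0.736 V.
Since Mn³⁺/Mn²⁺ is the cathode and Fe³⁺/Fe²⁺ the anode, E°cell = E°(Mn³⁺/Mn²⁺) − E°(Fe³⁺/Fe²⁺).
So E°(Mn³⁺/Mn²⁺) = E°cell + E°(Fe³⁺/Fe²⁺) = +0.736 + (+0.77) = +1.51 V.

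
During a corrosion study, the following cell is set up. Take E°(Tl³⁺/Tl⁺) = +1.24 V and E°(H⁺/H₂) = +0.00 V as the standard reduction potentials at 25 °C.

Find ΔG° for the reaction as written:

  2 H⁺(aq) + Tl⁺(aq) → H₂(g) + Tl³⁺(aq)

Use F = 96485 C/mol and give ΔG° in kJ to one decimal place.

+239.3 kJ

As written, H⁺/H₂ is reduced (cathode) and Tl³⁺/Tl⁺ is oxidised (anode), so E°cell = (+0.00) − (+1.24) = -1.24 V.
Balancing electrons gives n = 2.
ΔG° = −nFE° = −(2)(96485)(-1.24) = 239,283 J = +239.3 kJ.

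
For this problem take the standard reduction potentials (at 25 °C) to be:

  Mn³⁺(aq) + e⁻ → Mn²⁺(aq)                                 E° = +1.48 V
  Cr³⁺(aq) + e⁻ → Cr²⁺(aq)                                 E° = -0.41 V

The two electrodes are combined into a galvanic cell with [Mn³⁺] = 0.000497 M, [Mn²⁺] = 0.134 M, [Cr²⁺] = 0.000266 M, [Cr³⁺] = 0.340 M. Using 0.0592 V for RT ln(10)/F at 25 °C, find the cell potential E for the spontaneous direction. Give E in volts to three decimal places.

Mn³⁺/Mn²⁺ is the cathode (higher E°), Cr³⁺/Cr²⁺ the anode: E°cell = +1.48 − (-0.41) = +1.89 V, n = 1.
Overall: Mn³⁺(aq) + Cr²⁺(aq) → Mn²⁺(aq) + Cr³⁺(aq)
Q = [Mn²⁺]·[Cr³⁺] / ([Mn³⁺]·[Cr²⁺]); log Q = 5.537.
E = E° − (0.0592/n) log Q = +1.89 − (0.0592/1)(5.537) = +1.562 V.

+1.562 V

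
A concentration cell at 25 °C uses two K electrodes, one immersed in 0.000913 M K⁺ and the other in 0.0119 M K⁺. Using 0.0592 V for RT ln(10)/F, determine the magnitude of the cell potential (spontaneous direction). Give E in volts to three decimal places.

+0.066 V

For a concentration cell E°cell = 0. The 0.0119 M side is the cathode (reduction is favoured where [K⁺] is higher).
With n = 1, E = −(0.0592/1) log([K⁺]ₐₙ/[K⁺]꜀ₐₜ) = −(0.0592/1) log(0.000913/0.0119) = −(0.0592/1)(-1.115) = +0.066 V.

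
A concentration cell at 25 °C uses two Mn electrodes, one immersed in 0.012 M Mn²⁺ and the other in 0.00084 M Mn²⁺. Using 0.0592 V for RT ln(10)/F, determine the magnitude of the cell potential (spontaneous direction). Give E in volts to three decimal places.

+0.034 V

For a concentration cell E°cell = 0. The 0.012 M side is the cathode (reduction is favoured where [Mn²⁺] is higher).
With n = 2, E = −(0.0592/2) log([Mn²⁺]ₐₙ/[Mn²⁺]꜀ₐₜ) = −(0.0592/2) log(0.00084/0.012) = −(0.0592/2)(-1.155) = +0.034 V.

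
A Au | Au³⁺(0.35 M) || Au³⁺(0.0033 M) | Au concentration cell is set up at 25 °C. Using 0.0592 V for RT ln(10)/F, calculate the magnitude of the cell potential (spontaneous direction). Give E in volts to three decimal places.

+0.040 V

For a concentration cell E°cell = 0. The 0.35 M side is the cathode (reduction is favoured where [Au³⁺] is higher).
With n = 3, E = −(0.0592/3) log([Au³⁺]ₐₙ/[Au³⁺]꜀ₐₜ) = −(0.0592/3) log(0.0033/0.35) = −(0.0592/3)(-2.026) = +0.040 V.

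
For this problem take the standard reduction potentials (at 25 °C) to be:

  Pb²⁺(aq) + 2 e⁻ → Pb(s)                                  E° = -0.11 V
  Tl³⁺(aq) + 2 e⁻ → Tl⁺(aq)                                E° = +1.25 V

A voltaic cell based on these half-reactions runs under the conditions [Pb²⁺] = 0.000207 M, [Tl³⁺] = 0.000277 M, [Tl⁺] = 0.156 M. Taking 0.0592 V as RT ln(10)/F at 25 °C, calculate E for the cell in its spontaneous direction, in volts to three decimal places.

Tl³⁺/Tl⁺ is the cathode (higher E°), Pb²⁺/Pb the anode: E°cell = +1.25 − (-0.11) = +1.36 V, n = 2.
Overall: Tl³⁺(aq) + Pb(s) → Tl⁺(aq) + Pb²⁺(aq)
Q = [Tl⁺]·[Pb²⁺] / ([Tl³⁺]); log Q = -0.933.
E = E° − (0.0592/n) log Q = +1.36 − (0.0592/2)(-0.933) = +1.388 V.

+1.388 V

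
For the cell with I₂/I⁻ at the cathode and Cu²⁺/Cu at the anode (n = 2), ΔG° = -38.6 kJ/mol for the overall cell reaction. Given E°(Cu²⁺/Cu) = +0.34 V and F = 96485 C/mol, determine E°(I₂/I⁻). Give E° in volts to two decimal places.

E°cell = −ΔG°/(nF) = −(-38.6×10³)/((2)(96485)) = +0.200 V.
Since I₂/I⁻ is the cathode and Cu²⁺/Cu the anode, E°cell = E°(I₂/I⁻) − E°(Cu²⁺/Cu).
So E°(I₂/I⁻) = E°cell + E°(Cu²⁺/Cu) = +0.200 + (+0.34) = +0.54 V.

+0.54 V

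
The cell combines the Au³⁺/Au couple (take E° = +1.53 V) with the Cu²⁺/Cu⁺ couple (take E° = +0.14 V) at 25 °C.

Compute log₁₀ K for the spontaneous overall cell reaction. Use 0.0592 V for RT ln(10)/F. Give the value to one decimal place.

Cathode: Au³⁺/Au; anode: Cu²⁺/Cu⁺. E°cell = +1.39 V, n = 3.
log K = nE°cell / 0.0592 = (3)(+1.39) / 0.0592 = 70.4.

70.4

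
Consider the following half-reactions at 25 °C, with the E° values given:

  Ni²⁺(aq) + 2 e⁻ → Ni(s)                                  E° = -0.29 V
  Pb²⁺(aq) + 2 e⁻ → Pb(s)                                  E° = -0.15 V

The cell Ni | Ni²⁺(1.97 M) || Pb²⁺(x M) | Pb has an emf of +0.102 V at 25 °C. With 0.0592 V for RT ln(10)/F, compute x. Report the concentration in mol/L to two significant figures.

Pb²⁺/Pb is the cathode, Ni²⁺/Ni the anode: E°cell = +0.14 V, n = 2.
Overall reaction: Pb²⁺(aq) + Ni(s) → Pb(s) + Ni²⁺(aq); Q = [Ni²⁺]^1/[Pb²⁺]^1.
From E = E° − (0.0592/n) log Q: log Q = (E° − E)·n/0.0592 = (+0.14 − (+0.102))·2/0.0592 = 1.2838.
So 1·log[Pb²⁺] = 1·log(1.97) − log Q = 0.2945 − (1.2838) = -0.9893; [Pb²⁺] = 10^(-0.9893) ≈ 0.10 M.

0.10 M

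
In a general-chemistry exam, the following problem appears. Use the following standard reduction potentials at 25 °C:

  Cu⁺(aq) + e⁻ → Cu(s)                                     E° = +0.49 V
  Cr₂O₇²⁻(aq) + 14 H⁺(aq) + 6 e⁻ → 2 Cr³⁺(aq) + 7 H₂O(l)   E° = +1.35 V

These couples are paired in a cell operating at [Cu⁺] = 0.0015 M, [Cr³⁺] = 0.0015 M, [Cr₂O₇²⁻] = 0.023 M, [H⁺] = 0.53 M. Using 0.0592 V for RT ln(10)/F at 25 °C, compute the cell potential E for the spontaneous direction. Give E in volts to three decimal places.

+1.029 V

Cr₂O₇²⁻/Cr³⁺ is the cathode (higher E°), Cu⁺/Cu the anode: E°cell = +1.35 − (+0.49) = +0.86 V, n = 6.
Overall: Cr₂O₇²⁻(aq) + 14 H⁺(aq) + 6 Cu(s) → 2 Cr³⁺(aq) + 7 H₂O(l) + 6 Cu⁺(aq)
Q = [Cr³⁺]^2·[Cu⁺]^6 / ([Cr₂O₇²⁻]·[H⁺]^14); log Q = -17.093.
E = E° − (0.0592/n) log Q = +0.86 − (0.0592/6)(-17.093) = +1.029 V.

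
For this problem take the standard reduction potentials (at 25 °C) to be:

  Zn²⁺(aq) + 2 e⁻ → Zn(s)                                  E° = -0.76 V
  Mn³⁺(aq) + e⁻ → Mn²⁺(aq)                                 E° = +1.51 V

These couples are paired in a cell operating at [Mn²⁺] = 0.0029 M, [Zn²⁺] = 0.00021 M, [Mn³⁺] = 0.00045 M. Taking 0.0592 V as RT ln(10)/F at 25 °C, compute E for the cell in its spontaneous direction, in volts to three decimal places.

+2.331 V

Mn³⁺/Mn²⁺ is the cathode (higher E°), Zn²⁺/Zn the anode: E°cell = +1.51 − (-0.76) = +2.27 V, n = 2.
Overall: 2 Mn³⁺(aq) + Zn(s) → 2 Mn²⁺(aq) + Zn²⁺(aq)
Q = [Mn²⁺]^2·[Zn²⁺] / ([Mn³⁺]^2); log Q = -2.059.
E = E° − (0.0592/n) log Q = +2.27 − (0.0592/2)(-2.059) = +2.331 V.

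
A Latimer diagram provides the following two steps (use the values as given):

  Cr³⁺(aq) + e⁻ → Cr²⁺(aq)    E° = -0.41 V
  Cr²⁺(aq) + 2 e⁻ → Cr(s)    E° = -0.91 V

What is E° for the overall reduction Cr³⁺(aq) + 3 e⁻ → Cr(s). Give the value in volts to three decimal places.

Adding the free-energy changes (−nFE°) of the two steps gives −n₃FE°₃ = −n₁FE°₁ − n₂FE°₂.
E°₃ = (1×-0.41 + 2×-0.91) / 3 = (-2.230) / 3 = -0.743 V.

-0.743 V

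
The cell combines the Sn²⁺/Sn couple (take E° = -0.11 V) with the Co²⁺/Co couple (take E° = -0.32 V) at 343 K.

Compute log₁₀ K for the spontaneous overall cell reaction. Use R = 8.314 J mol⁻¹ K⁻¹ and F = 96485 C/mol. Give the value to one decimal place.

6.2

Cathode: Sn²⁺/Sn; anode: Co²⁺/Co. E°cell = (-0.11) − (-0.32) = +0.21 V, with n = 2.
ΔG° = −nFE° = −RT ln K, so ln K = nFE°/(RT) = (2)(96485)(+0.21) / ((8.314)(343)) = 14.210.
log₁₀ K = 14.210 / ln 10 = 6.2.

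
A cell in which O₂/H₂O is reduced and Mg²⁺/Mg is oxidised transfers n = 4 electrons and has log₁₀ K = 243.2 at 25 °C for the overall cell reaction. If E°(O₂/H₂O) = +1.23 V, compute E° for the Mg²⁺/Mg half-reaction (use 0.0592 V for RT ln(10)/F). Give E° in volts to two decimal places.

E°cell = (0.0592/n)·log K = (0.0592/4)(243.2) = +3.599 V.
Since O₂/H₂O is the cathode and Mg²⁺/Mg the anode, E°cell = E°(O₂/H₂O) − E°(Mg²⁺/Mg).
So E°(Mg²⁺/Mg) = E°(O₂/H₂O) − E°cell = (+1.23) − (+3.599) = -2.37 V.

-2.37 V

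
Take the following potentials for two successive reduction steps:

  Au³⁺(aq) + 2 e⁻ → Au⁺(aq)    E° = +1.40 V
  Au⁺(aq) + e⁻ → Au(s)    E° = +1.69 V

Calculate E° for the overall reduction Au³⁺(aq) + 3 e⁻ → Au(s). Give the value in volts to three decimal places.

Adding the free-energy changes (−nFE°) of the two steps gives −n₃FE°₃ = −n₁FE°₁ − n₂FE°₂.
E°₃ = (2×+1.40 + 1×+1.69) / 3 = (+4.490) / 3 = +1.497 V.

+1.497 V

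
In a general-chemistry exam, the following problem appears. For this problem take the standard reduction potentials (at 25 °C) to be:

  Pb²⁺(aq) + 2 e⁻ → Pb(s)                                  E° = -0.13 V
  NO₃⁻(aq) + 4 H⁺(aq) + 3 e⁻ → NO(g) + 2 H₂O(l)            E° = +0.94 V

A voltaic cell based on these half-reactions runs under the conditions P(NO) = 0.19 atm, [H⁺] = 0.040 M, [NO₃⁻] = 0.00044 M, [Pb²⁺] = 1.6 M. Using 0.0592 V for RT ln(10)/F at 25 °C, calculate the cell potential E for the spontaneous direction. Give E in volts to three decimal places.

+0.902 V

NO₃⁻/NO is the cathode (higher E°), Pb²⁺/Pb the anode: E°cell = +0.94 − (-0.13) = +1.07 V, n = 6.
Overall: 2 NO₃⁻(aq) + 8 H⁺(aq) + 3 Pb(s) → 2 NO(g) + 4 H₂O(l) + 3 Pb²⁺(aq)
Q = P(NO)^2·[Pb²⁺]^3 / ([NO₃⁻]^2·[H⁺]^8); log Q = 17.066.
E = E° − (0.0592/n) log Q = +1.07 − (0.0592/6)(17.066) = +0.902 V.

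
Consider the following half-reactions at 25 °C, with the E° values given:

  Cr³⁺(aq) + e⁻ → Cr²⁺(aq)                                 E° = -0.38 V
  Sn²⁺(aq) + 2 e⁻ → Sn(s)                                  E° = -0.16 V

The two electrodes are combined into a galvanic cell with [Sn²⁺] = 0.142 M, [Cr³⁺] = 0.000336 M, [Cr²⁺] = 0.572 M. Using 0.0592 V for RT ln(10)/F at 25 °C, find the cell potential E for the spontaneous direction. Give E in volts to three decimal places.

+0.386 V

Sn²⁺/Sn is the cathode (higher E°), Cr³⁺/Cr²⁺ the anode: E°cell = -0.16 − (-0.38) = +0.22 V, n = 2.
Overall: Sn²⁺(aq) + 2 Cr²⁺(aq) → Sn(s) + 2 Cr³⁺(aq)
Q = [Cr³⁺]^2 / ([Sn²⁺]·[Cr²⁺]^2); log Q = -5.614.
E = E° − (0.0592/n) log Q = +0.22 − (0.0592/2)(-5.614) = +0.386 V.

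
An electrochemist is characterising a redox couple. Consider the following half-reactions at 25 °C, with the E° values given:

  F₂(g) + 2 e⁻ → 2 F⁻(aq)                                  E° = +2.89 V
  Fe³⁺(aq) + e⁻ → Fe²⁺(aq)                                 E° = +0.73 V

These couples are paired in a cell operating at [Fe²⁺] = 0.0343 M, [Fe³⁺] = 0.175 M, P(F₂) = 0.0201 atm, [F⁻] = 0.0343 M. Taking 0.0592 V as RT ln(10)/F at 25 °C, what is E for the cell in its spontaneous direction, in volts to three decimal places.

F₂/F⁻ is the cathode (higher E°), Fe³⁺/Fe²⁺ the anode: E°cell = +2.89 − (+0.73) = +2.16 V, n = 2.
Overall: F₂(g) + 2 Fe²⁺(aq) → 2 F⁻(aq) + 2 Fe³⁺(aq)
Q = [F⁻]^2·[Fe³⁺]^2 / (P(F₂)·[Fe²⁺]^2); log Q = 0.183.
E = E° − (0.0592/n) log Q = +2.16 − (0.0592/2)(0.183) = +2.155 V.

+2.155 V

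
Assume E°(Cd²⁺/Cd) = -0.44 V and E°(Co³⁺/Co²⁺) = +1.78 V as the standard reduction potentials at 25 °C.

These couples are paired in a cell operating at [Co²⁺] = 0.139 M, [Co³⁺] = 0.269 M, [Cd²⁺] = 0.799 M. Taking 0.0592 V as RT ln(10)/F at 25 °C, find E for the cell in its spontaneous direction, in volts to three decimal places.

Co³⁺/Co²⁺ is the cathode (higher E°), Cd²⁺/Cd the anode: E°cell = +1.78 − (-0.44) = +2.22 V, n = 2.
Overall: 2 Co³⁺(aq) + Cd(s) → 2 Co²⁺(aq) + Cd²⁺(aq)
Q = [Co²⁺]^2·[Cd²⁺] / ([Co³⁺]^2); log Q = -0.671.
E = E° − (0.0592/n) log Q = +2.22 − (0.0592/2)(-0.671) = +2.240 V.

+2.240 V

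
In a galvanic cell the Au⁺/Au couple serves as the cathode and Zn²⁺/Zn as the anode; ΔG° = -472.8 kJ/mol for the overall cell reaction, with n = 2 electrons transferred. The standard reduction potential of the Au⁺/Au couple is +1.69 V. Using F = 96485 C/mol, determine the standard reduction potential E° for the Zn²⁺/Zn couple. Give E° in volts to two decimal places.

-0.76 V

E°cell = −ΔG°/(nF) = −(-472.8×10³)/((2)(96485)) = +2.450 V.
Since Au⁺/Au is the cathode and Zn²⁺/Zn the anode, E°cell = E°(Au⁺/Au) − E°(Zn²⁺/Zn).
So E°(Zn²⁺/Zn) = E°(Au⁺/Au) − E°cell = (+1.69) − (+2.450) = -0.76 V.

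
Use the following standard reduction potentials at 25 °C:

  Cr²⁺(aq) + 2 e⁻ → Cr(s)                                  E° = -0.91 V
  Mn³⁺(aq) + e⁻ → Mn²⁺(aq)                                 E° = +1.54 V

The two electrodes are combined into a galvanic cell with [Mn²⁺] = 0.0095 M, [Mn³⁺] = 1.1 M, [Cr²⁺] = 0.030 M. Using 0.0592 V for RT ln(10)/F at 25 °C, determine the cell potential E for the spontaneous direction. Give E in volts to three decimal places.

Mn³⁺/Mn²⁺ is the cathode (higher E°), Cr²⁺/Cr the anode: E°cell = +1.54 − (-0.91) = +2.45 V, n = 2.
Overall: 2 Mn³⁺(aq) + Cr(s) → 2 Mn²⁺(aq) + Cr²⁺(aq)
Q = [Mn²⁺]^2·[Cr²⁺] / ([Mn³⁺]^2); log Q = -5.650.
E = E° − (0.0592/n) log Q = +2.45 − (0.0592/2)(-5.650) = +2.617 V.

+2.617 V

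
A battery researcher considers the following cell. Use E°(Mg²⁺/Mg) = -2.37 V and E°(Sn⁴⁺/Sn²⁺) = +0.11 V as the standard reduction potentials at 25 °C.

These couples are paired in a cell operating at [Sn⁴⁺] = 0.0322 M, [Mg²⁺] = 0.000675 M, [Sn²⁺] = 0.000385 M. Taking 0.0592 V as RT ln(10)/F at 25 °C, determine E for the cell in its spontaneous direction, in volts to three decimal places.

+2.631 V

Sn⁴⁺/Sn²⁺ is the cathode (higher E°), Mg²⁺/Mg the anode: E°cell = +0.11 − (-2.37) = +2.48 V, n = 2.
Overall: Sn⁴⁺(aq) + Mg(s) → Sn²⁺(aq) + Mg²⁺(aq)
Q = [Sn²⁺]·[Mg²⁺] / ([Sn⁴⁺]); log Q = -5.093.
E = E° − (0.0592/n) log Q = +2.48 − (0.0592/2)(-5.093) = +2.631 V.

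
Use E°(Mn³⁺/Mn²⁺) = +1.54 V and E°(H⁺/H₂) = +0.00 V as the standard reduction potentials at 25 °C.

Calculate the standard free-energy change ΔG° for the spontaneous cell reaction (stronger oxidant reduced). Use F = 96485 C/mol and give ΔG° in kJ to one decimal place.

Mn³⁺/Mn²⁺ (E° = +1.54 V) is the cathode; H⁺/H₂ (E° = +0.00 V) is the anode, so E°cell = +1.54 V.
Balancing electrons gives n = 2 (lcm of 1 and 2).
ΔG° = −nFE° = −(2)(96485)(+1.54) = -297,174 J = -297.2 kJ.

-297.2 kJ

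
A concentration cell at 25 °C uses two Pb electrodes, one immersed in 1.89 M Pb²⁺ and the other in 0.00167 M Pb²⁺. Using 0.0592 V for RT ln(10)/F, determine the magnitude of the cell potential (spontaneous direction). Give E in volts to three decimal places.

+0.090 V

For a concentration cell E°cell = 0. The 1.89 M side is the cathode (reduction is favoured where [Pb²⁺] is higher).
With n = 2, E = −(0.0592/2) log([Pb²⁺]ₐₙ/[Pb²⁺]꜀ₐₜ) = −(0.0592/2) log(0.00167/1.89) = −(0.0592/2)(-3.054) = +0.090 V.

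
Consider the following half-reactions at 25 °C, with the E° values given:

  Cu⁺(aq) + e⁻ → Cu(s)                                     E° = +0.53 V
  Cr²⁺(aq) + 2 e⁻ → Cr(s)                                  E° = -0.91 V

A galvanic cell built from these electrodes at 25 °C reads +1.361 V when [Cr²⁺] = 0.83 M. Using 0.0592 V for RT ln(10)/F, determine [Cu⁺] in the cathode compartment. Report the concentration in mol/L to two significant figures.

Cu⁺/Cu is the cathode, Cr²⁺/Cr the anode: E°cell = +1.44 V, n = 2.
Overall reaction: 2 Cu⁺(aq) + Cr(s) → 2 Cu(s) + Cr²⁺(aq); Q = [Cr²⁺]^1/[Cu⁺]^2.
From E = E° − (0.0592/n) log Q: log Q = (E° − E)·n/0.0592 = (+1.44 − (+1.361))·2/0.0592 = 2.6689.
So 2·log[Cu⁺] = 1·log(0.83) − log Q = -0.0809 − (2.6689) = -2.7498; log[Cu⁺] = -2.7498 / 2 = -1.3749; [Cu⁺] = 10^(-1.3749) ≈ 0.042 M.

0.042 M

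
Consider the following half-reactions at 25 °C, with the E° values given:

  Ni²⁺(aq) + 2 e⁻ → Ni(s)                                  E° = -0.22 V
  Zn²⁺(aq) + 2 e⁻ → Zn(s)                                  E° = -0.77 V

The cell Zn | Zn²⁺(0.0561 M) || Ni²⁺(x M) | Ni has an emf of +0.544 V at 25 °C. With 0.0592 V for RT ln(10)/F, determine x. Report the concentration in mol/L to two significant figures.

0.035 M

Ni²⁺/Ni is the cathode, Zn²⁺/Zn the anode: E°cell = +0.55 V, n = 2.
Overall reaction: Ni²⁺(aq) + Zn(s) → Ni(s) + Zn²⁺(aq); Q = [Zn²⁺]^1/[Ni²⁺]^1.
From E = E° − (0.0592/n) log Q: log Q = (E° − E)·n/0.0592 = (+0.55 − (+0.544))·2/0.0592 = 0.2027.
So 1·log[Ni²⁺] = 1·log(0.0561) − log Q = -1.2510 − (0.2027) = -1.4537; [Ni²⁺] = 10^(-1.4537) ≈ 0.035 M.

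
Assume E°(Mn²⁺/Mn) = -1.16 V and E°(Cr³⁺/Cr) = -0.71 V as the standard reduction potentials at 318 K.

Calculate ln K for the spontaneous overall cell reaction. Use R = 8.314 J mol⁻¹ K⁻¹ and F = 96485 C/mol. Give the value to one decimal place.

Cathode: Cr³⁺/Cr; anode: Mn²⁺/Mn. E°cell = (-0.71) − (-1.16) = +0.45 V, with n = 6.
ΔG° = −nFE° = −RT ln K, so ln K = nFE°/(RT) = (6)(96485)(+0.45) / ((8.314)(318)) = 98.534.

98.5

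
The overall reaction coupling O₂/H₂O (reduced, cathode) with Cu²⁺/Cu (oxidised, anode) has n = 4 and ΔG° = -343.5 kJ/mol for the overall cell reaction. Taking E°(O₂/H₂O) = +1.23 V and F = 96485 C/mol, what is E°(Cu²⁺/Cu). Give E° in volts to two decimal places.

+0.34 V

E°cell = −ΔG°/(nF) = −(-343.5×10³)/((4)(96485)) = +0.890 V.
Since O₂/H₂O is the cathode and Cu²⁺/Cu the anode, E°cell = E°(O₂/H₂O) − E°(Cu²⁺/Cu).
So E°(Cu²⁺/Cu) = E°(O₂/H₂O) − E°cell = (+1.23) − (+0.890) = +0.34 V.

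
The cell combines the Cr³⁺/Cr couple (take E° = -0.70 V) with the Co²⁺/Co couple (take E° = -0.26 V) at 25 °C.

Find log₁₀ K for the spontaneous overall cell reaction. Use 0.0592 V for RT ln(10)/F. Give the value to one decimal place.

Cathode: Co²⁺/Co; anode: Cr³⁺/Cr. E°cell = +0.44 V, n = 6.
log K = nE°cell / 0.0592 = (6)(+0.44) / 0.0592 = 44.6.

44.6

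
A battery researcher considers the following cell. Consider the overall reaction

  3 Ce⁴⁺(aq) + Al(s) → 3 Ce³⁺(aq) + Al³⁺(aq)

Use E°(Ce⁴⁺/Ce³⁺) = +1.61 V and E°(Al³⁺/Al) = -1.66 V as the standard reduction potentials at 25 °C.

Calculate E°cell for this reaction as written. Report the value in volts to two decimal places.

+3.27 V

The Ce⁴⁺/Ce³⁺ couple has the higher reduction potential, so it is the cathode; Al³⁺/Al is oxidised at the anode.
E°cell = E°(cathode) − E°(anode) = (+1.61) − (-1.66) = +3.27 V.
Since E°cell > 0, the reaction is spontaneous under standard conditions.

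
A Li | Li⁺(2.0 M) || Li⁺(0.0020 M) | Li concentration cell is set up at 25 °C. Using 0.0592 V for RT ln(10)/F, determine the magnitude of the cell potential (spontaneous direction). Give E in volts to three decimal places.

+0.178 V

For a concentration cell E°cell = 0. The 2.0 M side is the cathode (reduction is favoured where [Li⁺] is higher).
With n = 1, E = −(0.0592/1) log([Li⁺]ₐₙ/[Li⁺]꜀ₐₜ) = −(0.0592/1) log(0.002/2) = −(0.0592/1)(-3.000) = +0.178 V.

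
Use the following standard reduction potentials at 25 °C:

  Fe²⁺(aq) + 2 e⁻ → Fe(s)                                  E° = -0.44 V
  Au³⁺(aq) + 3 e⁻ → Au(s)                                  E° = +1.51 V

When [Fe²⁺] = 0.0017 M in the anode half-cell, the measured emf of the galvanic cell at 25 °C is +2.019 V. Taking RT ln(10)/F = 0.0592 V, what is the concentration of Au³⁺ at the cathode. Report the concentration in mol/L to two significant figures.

0.22 M

Au³⁺/Au is the cathode, Fe²⁺/Fe the anode: E°cell = +1.95 V, n = 6.
Overall reaction: 2 Au³⁺(aq) + 3 Fe(s) → 2 Au(s) + 3 Fe²⁺(aq); Q = [Fe²⁺]^3/[Au³⁺]^2.
From E = E° − (0.0592/n) log Q: log Q = (E° − E)·n/0.0592 = (+1.95 − (+2.019))·6/0.0592 = -6.9932.
So 2·log[Au³⁺] = 3·log(0.0017) − log Q = -8.3087 − (-6.9932) = -1.3155; log[Au³⁺] = -1.3155 / 2 = -0.6577; [Au³⁺] = 10^(-0.6577) ≈ 0.22 M.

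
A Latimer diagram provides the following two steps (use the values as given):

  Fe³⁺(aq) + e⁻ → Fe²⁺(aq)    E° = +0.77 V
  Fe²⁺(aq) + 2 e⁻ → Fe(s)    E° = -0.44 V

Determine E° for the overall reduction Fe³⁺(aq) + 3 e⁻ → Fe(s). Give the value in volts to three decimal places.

-0.037 V

Adding the free-energy changes (−nFE°) of the two steps gives −n₃FE°₃ = −n₁FE°₁ − n₂FE°₂.
E°₃ = (1×+0.77 + 2×-0.44) / 3 = (-0.110) / 3 = -0.037 V.
E° values themselves are not directly additive — weighting by electron count is essential.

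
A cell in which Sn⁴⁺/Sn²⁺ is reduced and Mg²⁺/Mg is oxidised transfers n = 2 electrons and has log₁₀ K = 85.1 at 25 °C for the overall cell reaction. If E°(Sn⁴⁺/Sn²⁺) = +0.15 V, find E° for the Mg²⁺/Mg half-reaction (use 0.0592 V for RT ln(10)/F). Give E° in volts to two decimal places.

-2.37 V

E°cell = (0.0592/n)·log K = (0.0592/2)(85.1) = +2.519 V.
Since Sn⁴⁺/Sn²⁺ is the cathode and Mg²⁺/Mg the anode, E°cell = E°(Sn⁴⁺/Sn²⁺) − E°(Mg²⁺/Mg).
So E°(Mg²⁺/Mg) = E°(Sn⁴⁺/Sn²⁺) − E°cell = (+0.15) − (+2.519) = -2.37 V.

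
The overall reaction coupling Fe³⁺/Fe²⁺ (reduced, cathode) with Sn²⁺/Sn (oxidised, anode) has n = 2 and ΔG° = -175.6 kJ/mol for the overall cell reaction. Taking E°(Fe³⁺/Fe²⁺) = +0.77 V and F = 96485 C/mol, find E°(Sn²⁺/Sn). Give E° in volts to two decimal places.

E°cell = −ΔG°/(nF) = −(-175.6×10³)/((2)(96485)) = +0.910 V.
Since Fe³⁺/Fe²⁺ is the cathode and Sn²⁺/Sn the anode, E°cell = E°(Fe³⁺/Fe²⁺) − E°(Sn²⁺/Sn).
So E°(Sn²⁺/Sn) = E°(Fe³⁺/Fe²⁺) − E°cell = (+0.77) − (+0.910) = -0.14 V.

-0.14 V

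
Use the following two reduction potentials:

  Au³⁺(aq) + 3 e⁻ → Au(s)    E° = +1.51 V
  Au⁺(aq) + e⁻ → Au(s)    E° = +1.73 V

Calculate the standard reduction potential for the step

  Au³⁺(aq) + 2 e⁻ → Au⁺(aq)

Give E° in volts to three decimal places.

Sequential free energies add, so n₃E°₃ = n₁E°₁ + n₂E°₂.
With n₃ = 3, and the known step contributing 1×(+1.73) V, the unknown satisfies 2·E° = 3×(+1.51) − 1×(+1.73) = +2.800.
E° = +2.800 / 2 = +1.400 V.

+1.400 V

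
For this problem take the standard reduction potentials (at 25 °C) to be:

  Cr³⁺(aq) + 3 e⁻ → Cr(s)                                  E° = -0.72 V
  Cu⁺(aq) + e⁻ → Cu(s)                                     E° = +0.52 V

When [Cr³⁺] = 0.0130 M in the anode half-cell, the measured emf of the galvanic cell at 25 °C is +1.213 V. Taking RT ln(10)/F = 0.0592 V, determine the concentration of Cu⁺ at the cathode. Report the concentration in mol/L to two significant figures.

0.082 M

Cu⁺/Cu is the cathode, Cr³⁺/Cr the anode: E°cell = +1.24 V, n = 3.
Overall reaction: 3 Cu⁺(aq) + Cr(s) → 3 Cu(s) + Cr³⁺(aq); Q = [Cr³⁺]^1/[Cu⁺]^3.
From E = E° − (0.0592/n) log Q: log Q = (E° − E)·n/0.0592 = (+1.24 − (+1.213))·3/0.0592 = 1.3682.
So 3·log[Cu⁺] = 1·log(0.013) − log Q = -1.8861 − (1.3682) = -3.2543; log[Cu⁺] = -3.2543 / 3 = -1.0848; [Cu⁺] = 10^(-1.0848) ≈ 0.082 M.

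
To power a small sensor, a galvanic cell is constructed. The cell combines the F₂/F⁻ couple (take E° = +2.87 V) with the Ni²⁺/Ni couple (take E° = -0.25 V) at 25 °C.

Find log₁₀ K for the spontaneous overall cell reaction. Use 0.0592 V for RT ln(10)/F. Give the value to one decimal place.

Cathode: F₂/F⁻; anode: Ni²⁺/Ni. E°cell = +3.12 V, n = 2.
log K = nE°cell / 0.0592 = (2)(+3.12) / 0.0592 = 105.4.

105.4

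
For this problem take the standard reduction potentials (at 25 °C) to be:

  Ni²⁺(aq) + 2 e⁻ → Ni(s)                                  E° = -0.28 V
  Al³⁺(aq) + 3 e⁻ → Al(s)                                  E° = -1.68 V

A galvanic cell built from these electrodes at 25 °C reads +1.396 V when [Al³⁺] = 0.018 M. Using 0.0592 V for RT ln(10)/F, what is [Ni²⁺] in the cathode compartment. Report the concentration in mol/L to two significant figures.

0.050 M

Ni²⁺/Ni is the cathode, Al³⁺/Al the anode: E°cell = +1.40 V, n = 6.
Overall reaction: 3 Ni²⁺(aq) + 2 Al(s) → 3 Ni(s) + 2 Al³⁺(aq); Q = [Al³⁺]^2/[Ni²⁺]^3.
From E = E° − (0.0592/n) log Q: log Q = (E° − E)·n/0.0592 = (+1.40 − (+1.396))·6/0.0592 = 0.4054.
So 3·log[Ni²⁺] = 2·log(0.018) − log Q = -3.4895 − (0.4054) = -3.8949; log[Ni²⁺] = -3.8949 / 3 = -1.2983; [Ni²⁺] = 10^(-1.2983) ≈ 0.050 M.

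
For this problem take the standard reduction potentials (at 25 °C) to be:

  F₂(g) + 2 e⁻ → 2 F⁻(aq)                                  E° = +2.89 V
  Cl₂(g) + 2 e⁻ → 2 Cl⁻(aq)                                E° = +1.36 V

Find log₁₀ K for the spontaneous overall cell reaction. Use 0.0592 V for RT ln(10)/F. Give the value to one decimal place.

Cathode: F₂/F⁻; anode: Cl₂/Cl⁻. E°cell = +1.53 V, n = 2.
log K = nE°cell / 0.0592 = (2)(+1.53) / 0.0592 = 51.7.

51.7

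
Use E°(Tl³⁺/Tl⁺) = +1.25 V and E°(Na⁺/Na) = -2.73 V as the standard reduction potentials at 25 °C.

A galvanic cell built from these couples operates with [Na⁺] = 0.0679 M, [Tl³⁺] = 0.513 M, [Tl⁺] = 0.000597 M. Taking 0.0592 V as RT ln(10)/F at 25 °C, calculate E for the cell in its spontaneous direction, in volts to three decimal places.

+4.136 V

Tl³⁺/Tl⁺ is the cathode (higher E°), Na⁺/Na the anode: E°cell = +1.25 − (-2.73) = +3.98 V, n = 2.
Overall: Tl³⁺(aq) + 2 Na(s) → Tl⁺(aq) + 2 Na⁺(aq)
Q = [Tl⁺]·[Na⁺]^2 / ([Tl³⁺]); log Q = -5.270.
E = E° − (0.0592/n) log Q = +3.98 − (0.0592/2)(-5.270) = +4.136 V.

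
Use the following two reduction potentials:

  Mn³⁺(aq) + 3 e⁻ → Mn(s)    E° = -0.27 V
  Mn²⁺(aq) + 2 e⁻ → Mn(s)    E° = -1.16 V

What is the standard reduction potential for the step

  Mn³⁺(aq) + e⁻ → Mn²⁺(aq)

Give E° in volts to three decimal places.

+1.510 V

Sequential free energies add, so n₃E°₃ = n₁E°₁ + n₂E°₂.
With n₃ = 3, and the known step contributing 2×(-1.16) V, the unknown satisfies 1·E° = 3×(-0.27) − 2×(-1.16) = +1.510.
E° = +1.510 / 1 = +1.510 V.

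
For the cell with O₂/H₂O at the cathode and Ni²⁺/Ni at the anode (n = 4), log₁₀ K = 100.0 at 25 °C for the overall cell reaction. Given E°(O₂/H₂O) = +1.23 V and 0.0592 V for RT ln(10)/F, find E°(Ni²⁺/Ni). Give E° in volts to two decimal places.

-0.25 V

E°cell = (0.0592/n)·log K = (0.0592/4)(100.0) = +1.480 V.
Since O₂/H₂O is the cathode and Ni²⁺/Ni the anode, E°cell = E°(O₂/H₂O) − E°(Ni²⁺/Ni).
So E°(Ni²⁺/Ni) = E°(O₂/H₂O) − E°cell = (+1.23) − (+1.480) = -0.25 V.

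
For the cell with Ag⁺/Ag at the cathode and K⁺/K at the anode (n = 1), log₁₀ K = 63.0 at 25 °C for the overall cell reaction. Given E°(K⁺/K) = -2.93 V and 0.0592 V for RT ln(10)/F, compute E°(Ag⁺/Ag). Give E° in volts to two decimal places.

+0.80 V

E°cell = (0.0592/n)·log K = (0.0592/1)(63.0) = +3.730 V.
Since Ag⁺/Ag is the cathode and K⁺/K the anode, E°cell = E°(Ag⁺/Ag) − E°(K⁺/K).
So E°(Ag⁺/Ag) = E°cell + E°(K⁺/K) = +3.730 + (-2.93) = +0.80 V.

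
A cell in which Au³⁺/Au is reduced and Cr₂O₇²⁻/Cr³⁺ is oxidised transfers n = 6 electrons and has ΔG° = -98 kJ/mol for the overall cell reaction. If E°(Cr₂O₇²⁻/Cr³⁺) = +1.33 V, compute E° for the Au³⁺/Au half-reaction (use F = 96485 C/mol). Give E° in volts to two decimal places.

E°cell = −ΔG°/(nF) = −(-98×10³)/((6)(96485)) = +0.169 V.
Since Au³⁺/Au is the cathode and Cr₂O₇²⁻/Cr³⁺ the anode, E°cell = E°(Au³⁺/Au) − E°(Cr₂O₇²⁻/Cr³⁺).
So E°(Au³⁺/Au) = E°cell + E°(Cr₂O₇²⁻/Cr³⁺) = +0.169 + (+1.33) = +1.50 V.

+1.50 V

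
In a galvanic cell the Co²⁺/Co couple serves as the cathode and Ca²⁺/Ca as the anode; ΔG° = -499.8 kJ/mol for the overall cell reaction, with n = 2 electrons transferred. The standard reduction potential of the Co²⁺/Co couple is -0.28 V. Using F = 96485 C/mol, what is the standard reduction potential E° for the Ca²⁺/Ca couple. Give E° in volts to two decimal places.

E°cell = −ΔG°/(nF) = −(-499.8×10³)/((2)(96485)) = +2.590 V.
Since Co²⁺/Co is the cathode and Ca²⁺/Ca the anode, E°cell = E°(Co²⁺/Co) − E°(Ca²⁺/Ca).
So E°(Ca²⁺/Ca) = E°(Co²⁺/Co) − E°cell = (-0.28) − (+2.590) = -2.87 V.

-2.87 V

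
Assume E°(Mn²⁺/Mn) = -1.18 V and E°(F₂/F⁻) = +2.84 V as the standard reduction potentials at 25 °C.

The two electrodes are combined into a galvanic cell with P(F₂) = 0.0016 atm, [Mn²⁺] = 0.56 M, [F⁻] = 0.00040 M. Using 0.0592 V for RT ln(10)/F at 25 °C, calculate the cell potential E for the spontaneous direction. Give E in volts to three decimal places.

F₂/F⁻ is the cathode (higher E°), Mn²⁺/Mn the anode: E°cell = +2.84 − (-1.18) = +4.02 V, n = 2.
Overall: F₂(g) + Mn(s) → 2 F⁻(aq) + Mn²⁺(aq)
Q = [F⁻]^2·[Mn²⁺] / (P(F₂)); log Q = -4.252.
E = E° − (0.0592/n) log Q = +4.02 − (0.0592/2)(-4.252) = +4.146 V.

+4.146 V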